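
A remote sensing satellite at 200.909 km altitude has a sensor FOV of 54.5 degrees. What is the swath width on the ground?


FOV = 54.5 deg = 0.9512044 rad
swath = 2 * alt * tan(FOV/2) = 2 * 200.909 * tan(0.4756022)
swath = 2 * 200.909 * 0.5150338
swath = 206.9499 km

206.9499 km


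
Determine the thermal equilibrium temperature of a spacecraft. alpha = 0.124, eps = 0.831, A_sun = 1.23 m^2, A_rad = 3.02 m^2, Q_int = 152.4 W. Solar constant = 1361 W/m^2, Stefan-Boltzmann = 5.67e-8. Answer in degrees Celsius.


Numerator = alpha*S*A_sun + Q_int = 0.124*1361*1.23 + 152.4 = 359.9797 W
Denominator = eps*sigma*A_rad = 0.831*5.67e-8*3.02 = 1.4229545e-07 W/K^4
T^4 = 2.5298048e+09 K^4
T = 224.2703 K = -48.8797 C

-48.8797 degrees Celsius


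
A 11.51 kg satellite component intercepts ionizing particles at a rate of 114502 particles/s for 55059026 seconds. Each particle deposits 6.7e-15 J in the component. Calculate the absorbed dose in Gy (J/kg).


Total energy deposited = rate * time * E_per
  = 114502 * 55059026 * 6.7e-15 = 0.04223927 J
Dose = E_total / mass = 0.04223927 / 11.51
Dose = 0.003669789 Gy

0.0037 Gy


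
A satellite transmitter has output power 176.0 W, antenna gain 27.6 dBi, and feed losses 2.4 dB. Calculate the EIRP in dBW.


Pt = 176.0 W = 22.4551 dBW
EIRP = Pt_dBW + Gt - losses = 22.4551 + 27.6 - 2.4 = 47.6551 dBW

47.6551 dBW


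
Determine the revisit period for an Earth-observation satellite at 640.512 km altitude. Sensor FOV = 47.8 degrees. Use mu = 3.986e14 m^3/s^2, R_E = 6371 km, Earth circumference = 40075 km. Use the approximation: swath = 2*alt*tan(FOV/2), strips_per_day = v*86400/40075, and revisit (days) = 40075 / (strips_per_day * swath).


swath = 2*640.512*tan(0.4171337) = 567.6717 km
v = sqrt(mu/r) = 7539.8517 m/s = 7.5399 km/s
strips/day = v*86400/40075 = 7.5399*86400/40075 = 16.2556
coverage/day = strips * swath = 16.2556 * 567.6717 = 9227.8444 km
revisit = 40075 / 9227.8444 = 4.3428 days

4.3428 days


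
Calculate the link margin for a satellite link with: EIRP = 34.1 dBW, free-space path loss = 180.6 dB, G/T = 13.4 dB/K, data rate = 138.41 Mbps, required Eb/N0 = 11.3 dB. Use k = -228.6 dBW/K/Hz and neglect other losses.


C/N0 = EIRP - FSPL + G/T - k = 34.1 - 180.6 + 13.4 - (-228.6)
C/N0 = 95.5000 dB-Hz
R_b = 138.41 Mbps = 1.3841e+08 bps -> 10*log10(R_b) = 81.4117 dB-Hz
Eb/N0 = C/N0 - 10*log10(R_b) = 95.5000 - 81.4117 = 14.0883 dB
Margin = Eb/N0 - Eb/N0_req = 14.0883 - 11.3 = 2.7883 dB (link closes)

2.7883 dB


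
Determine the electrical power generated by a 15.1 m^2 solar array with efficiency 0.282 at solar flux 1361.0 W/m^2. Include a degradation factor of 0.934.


P = area * eta * S * degradation
P = 15.1 * 0.282 * 1361.0 * 0.934
P = 5412.9131 W

5412.9131 W


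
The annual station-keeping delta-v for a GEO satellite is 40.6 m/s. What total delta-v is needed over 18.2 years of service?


dV = rate * years = 40.6 * 18.2
dV = 738.9200 m/s

738.9200 m/s


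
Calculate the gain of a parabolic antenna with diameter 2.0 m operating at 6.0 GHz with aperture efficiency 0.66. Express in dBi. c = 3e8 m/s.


lambda = c/f = 3e8 / 6.0e+09 = 0.0500 m
G = eta*(pi*D/lambda)^2 = 0.66*(pi*2.0/0.0500)^2
G = 10422.3022 (linear)
G = 10*log10(10422.3022) = 40.1796 dBi

40.1796 dBi


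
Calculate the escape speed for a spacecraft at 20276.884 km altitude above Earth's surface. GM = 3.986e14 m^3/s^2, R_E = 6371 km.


r = 6371.0 + 20276.884 = 26647.8840 km = 2.6647884e+07 m
v_esc = sqrt(2*mu/r) = sqrt(2*3.986e14 / 2.6647884e+07)
v_esc = 5469.5586 m/s = 5.4696 km/s

5.4696 km/s


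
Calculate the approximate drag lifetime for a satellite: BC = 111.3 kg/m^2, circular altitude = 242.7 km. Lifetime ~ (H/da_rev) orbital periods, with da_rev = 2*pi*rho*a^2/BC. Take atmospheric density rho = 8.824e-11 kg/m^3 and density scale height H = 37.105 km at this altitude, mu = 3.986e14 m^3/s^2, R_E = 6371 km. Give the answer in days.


a = R_E + alt = 6613.7000 km = 6.6137e+06 m
da_rev = 2*pi*rho*a^2/BC = 2*pi*8.824e-11*(6.6137e+06)^2/111.3 = 217.890947 m per revolution
N = H/da_rev = 37105.0000 m / 217.890947 m = 170.2916 revolutions
P = 2*pi*sqrt(a^3/mu) = 5352.7623 s
lifetime = N*P = 170.2916 * 5352.7623 = 911530.5067 s = 10.5501 days

10.5501 days


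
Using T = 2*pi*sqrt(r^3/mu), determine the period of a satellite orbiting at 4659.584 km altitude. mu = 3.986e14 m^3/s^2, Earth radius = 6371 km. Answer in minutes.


r = 11030.5840 km = 1.1030584e+07 m
T = 2*pi*sqrt(r^3/mu) = 2*pi*sqrt(1.3421329e+21 / 3.986e14)
T = 11529.4604 s = 192.1577 min

192.1577 minutes


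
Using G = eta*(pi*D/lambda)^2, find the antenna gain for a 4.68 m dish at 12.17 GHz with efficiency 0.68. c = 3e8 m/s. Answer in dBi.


lambda = c/f = 3e8 / 1.217e+10 = 0.02465078 m
G = eta*(pi*D/lambda)^2 = 0.68*(pi*4.68/0.02465078)^2
G = 241901.7506 (linear)
G = 10*log10(241901.7506) = 53.8364 dBi

53.8364 dBi


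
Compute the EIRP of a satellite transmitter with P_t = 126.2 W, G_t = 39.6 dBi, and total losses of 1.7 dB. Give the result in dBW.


Pt = 126.2 W = 21.0106 dBW
EIRP = Pt_dBW + Gt - losses = 21.0106 + 39.6 - 1.7 = 58.9106 dBW

58.9106 dBW


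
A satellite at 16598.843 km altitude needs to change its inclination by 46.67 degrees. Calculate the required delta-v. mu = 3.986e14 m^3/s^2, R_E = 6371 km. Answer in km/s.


r = 22969.8430 km = 2.2969843e+07 m
V = sqrt(mu/r) = 4165.7158 m/s
di = 46.67 deg = 0.8145452 rad
dV = 2*V*sin(di/2) = 2*4165.7158*sin(0.4072726)
dV = 3300.1340 m/s = 3.3001 km/s

3.3001 km/s


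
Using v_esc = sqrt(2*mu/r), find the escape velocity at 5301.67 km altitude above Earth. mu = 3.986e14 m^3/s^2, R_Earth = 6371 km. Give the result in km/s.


r = 6371.0 + 5301.67 = 11672.6700 km = 1.167267e+07 m
v_esc = sqrt(2*mu/r) = sqrt(2*3.986e14 / 1.167267e+07)
v_esc = 8264.1567 m/s = 8.2642 km/s

8.2642 km/s


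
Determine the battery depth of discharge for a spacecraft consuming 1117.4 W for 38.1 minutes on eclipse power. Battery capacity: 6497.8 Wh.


E_used = P * t / 60 = 1117.4 * 38.1 / 60 = 709.5490 Wh
DOD = E_used / E_total * 100 = 709.5490 / 6497.8 * 100
DOD = 10.9198 %

10.9198 %


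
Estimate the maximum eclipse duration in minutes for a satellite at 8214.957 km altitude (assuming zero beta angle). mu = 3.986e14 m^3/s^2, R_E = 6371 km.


r = 14585.9570 km
T = 292.1880 min
Eclipse fraction = arcsin(R_E/r)/pi = arcsin(6371.0000/14585.9570)/pi
= arcsin(0.43679)/pi = 0.1438847
Eclipse duration = 0.1438847 * 292.1880 = 42.0414 min

42.0414 minutes


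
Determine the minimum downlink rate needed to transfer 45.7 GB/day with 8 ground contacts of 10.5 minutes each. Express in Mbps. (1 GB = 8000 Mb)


total contact time = 8 * 10.5 * 60 = 5040.0000 s
data = 45.7 GB = 365600.0000 Mb
rate = 365600.0000 / 5040.0000 = 72.5397 Mbps

72.5397 Mbps


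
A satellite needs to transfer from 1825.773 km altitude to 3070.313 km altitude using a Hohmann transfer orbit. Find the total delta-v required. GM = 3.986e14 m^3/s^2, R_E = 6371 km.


r1 = 8196.7730 km = 8.196773e+06 m
r2 = 9441.3130 km = 9.441313e+06 m
dv1 = sqrt(mu/r1)*(sqrt(2*r2/(r1+r2)) - 1) = 241.8292 m/s
dv2 = sqrt(mu/r2)*(1 - sqrt(2*r1/(r1+r2))) = 233.4274 m/s
total dv = |dv1| + |dv2| = 241.8292 + 233.4274 = 475.2566 m/s = 0.4752566 km/s

0.4753 km/s


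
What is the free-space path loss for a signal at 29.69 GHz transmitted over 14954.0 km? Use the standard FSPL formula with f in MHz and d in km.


f = 29.69 GHz = 29690.0000 MHz
d = 14954.0 km
FSPL = 32.44 + 20*log10(29690.0000) + 20*log10(14954.0)
FSPL = 32.44 + 89.4522 + 83.4951
FSPL = 205.3874 dB

205.3874 dB


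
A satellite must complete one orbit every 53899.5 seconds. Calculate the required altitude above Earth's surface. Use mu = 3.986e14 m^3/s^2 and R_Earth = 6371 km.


T = 53899.5 s
r = (mu*T^2/(4*pi^2))^(1/3) = (3.986e14 * 53899.5^2 / (4*pi^2))^(1/3)
r = 3.0840093e+07 m = 30840.0928 km
alt = r - R_E = 30840.0928 - 6371 = 24469.0928 km

24469.0928 km


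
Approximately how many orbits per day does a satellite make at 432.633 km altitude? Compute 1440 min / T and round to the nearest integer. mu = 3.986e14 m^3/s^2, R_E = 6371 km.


r = 6.803633e+06 m
T = 2*pi*sqrt(r^3/mu) = 5584.9918 s = 93.0832 min
revs/day = 1440 / 93.0832 = 15.4700
Rounded: 15 revolutions per day

15 revolutions per day


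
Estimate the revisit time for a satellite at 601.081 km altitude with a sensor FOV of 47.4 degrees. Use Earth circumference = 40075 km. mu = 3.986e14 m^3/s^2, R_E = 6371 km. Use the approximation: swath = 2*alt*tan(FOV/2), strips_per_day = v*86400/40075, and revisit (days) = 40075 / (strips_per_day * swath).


swath = 2*601.081*tan(0.413643) = 527.7122 km
v = sqrt(mu/r) = 7561.1427 m/s = 7.5611 km/s
strips/day = v*86400/40075 = 7.5611*86400/40075 = 16.3015
coverage/day = strips * swath = 16.3015 * 527.7122 = 8602.5024 km
revisit = 40075 / 8602.5024 = 4.6585 days

4.6585 days


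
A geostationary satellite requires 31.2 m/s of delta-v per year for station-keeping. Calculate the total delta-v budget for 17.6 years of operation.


dV = rate * years = 31.2 * 17.6
dV = 549.1200 m/s

549.1200 m/s


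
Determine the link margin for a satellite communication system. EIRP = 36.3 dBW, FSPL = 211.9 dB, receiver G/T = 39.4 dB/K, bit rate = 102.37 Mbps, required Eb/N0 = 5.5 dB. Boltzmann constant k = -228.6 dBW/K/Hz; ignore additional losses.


C/N0 = EIRP - FSPL + G/T - k = 36.3 - 211.9 + 39.4 - (-228.6)
C/N0 = 92.4000 dB-Hz
R_b = 102.37 Mbps = 1.0237e+08 bps -> 10*log10(R_b) = 80.1017 dB-Hz
Eb/N0 = C/N0 - 10*log10(R_b) = 92.4000 - 80.1017 = 12.2983 dB
Margin = Eb/N0 - Eb/N0_req = 12.2983 - 5.5 = 6.7983 dB (link closes)

6.7983 dB


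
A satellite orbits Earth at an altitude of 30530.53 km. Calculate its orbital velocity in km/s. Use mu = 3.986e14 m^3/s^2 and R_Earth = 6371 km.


r = R_E + alt = 6371.0 + 30530.53 = 36901.5300 km = 3.690153e+07 m
v = sqrt(mu/r) = sqrt(3.986e14 / 3.690153e+07) = 3286.5970 m/s = 3.2866 km/s

3.2866 km/s


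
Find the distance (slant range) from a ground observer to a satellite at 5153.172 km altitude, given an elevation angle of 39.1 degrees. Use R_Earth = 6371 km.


h = 5153.172 km, el = 39.1 deg
d = -R_E*sin(el) + sqrt((R_E*sin(el))^2 + 2*R_E*h + h^2)
d = -6371.0000*sin(0.6824237) + sqrt((6371.0000*0.6306758)^2 + 2*6371.0000*5153.172 + 5153.172^2)
d = 6391.6479 km

6391.6479 km


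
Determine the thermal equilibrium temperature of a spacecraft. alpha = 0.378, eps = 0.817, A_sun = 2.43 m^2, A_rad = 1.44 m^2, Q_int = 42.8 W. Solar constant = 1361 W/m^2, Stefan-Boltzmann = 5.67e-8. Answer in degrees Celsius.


Numerator = alpha*S*A_sun + Q_int = 0.378*1361*2.43 + 42.8 = 1292.9329 W
Denominator = eps*sigma*A_rad = 0.817*5.67e-8*1.44 = 6.6706416e-08 W/K^4
T^4 = 1.9382438e+10 K^4
T = 373.1231 K = 99.9731 C

99.9731 degrees Celsius


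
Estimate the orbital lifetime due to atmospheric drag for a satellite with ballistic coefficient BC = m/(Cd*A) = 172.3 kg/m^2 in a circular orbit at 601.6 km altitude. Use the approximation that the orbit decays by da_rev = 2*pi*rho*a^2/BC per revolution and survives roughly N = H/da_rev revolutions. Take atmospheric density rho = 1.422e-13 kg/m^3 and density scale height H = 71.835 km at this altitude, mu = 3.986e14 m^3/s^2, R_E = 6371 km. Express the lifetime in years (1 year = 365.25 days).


a = R_E + alt = 6972.6000 km = 6.9726e+06 m
da_rev = 2*pi*rho*a^2/BC = 2*pi*1.422e-13*(6.9726e+06)^2/172.3 = 0.252106295 m per revolution
N = H/da_rev = 71835.0000 m / 0.252106295 m = 284939.3345 revolutions
P = 2*pi*sqrt(a^3/mu) = 5794.3316 s
lifetime = N*P = 284939.3345 * 5794.3316 = 1.651033e+09 s = 19109.1783 days
years = 19109.1783 / 365.25 = 52.3181 years

52.3181 years


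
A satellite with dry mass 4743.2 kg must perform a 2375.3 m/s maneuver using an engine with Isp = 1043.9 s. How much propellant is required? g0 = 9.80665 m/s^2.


ve = Isp * g0 = 1043.9 * 9.80665 = 10237.161935 m/s
mass ratio = exp(dv/ve) = exp(2375.3/10237.161935) = 1.26115403
m_prop = m_dry * (mr - 1) = 4743.2 * (1.26115403 - 1)
m_prop = 1238.7058 kg

1238.7058 kg


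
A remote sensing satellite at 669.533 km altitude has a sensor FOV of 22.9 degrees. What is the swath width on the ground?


FOV = 22.9 deg = 0.3996804 rad
swath = 2 * alt * tan(FOV/2) = 2 * 669.533 * tan(0.1998402)
swath = 2 * 669.533 * 0.2025437
swath = 271.2193 km

271.2193 km


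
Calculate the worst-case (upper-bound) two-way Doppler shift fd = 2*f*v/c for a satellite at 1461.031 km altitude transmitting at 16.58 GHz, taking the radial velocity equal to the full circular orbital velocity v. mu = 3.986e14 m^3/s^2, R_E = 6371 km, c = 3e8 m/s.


r = 7.832031e+06 m
v = sqrt(mu/r) = 7133.9728 m/s (worst-case radial velocity)
f = 16.58 GHz = 1.658e+10 Hz
fd = 2*f*v/c = 2*1.658e+10*7133.9728/3.0e+08
fd = 788541.7919 Hz

788541.7919 Hz


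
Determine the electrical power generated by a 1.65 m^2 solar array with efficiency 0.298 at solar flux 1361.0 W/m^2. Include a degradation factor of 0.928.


P = area * eta * S * degradation
P = 1.65 * 0.298 * 1361.0 * 0.928
P = 621.0210 W

621.0210 W


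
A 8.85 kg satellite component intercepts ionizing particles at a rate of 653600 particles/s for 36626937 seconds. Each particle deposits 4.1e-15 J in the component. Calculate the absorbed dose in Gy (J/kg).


Total energy deposited = rate * time * E_per
  = 653600 * 36626937 * 4.1e-15 = 0.0981514 J
Dose = E_total / mass = 0.0981514 / 8.85
Dose = 0.01109055 Gy

0.0111 Gy


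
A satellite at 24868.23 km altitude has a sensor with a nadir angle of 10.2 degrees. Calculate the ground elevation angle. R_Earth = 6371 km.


r = R_E + alt = 31239.2300 km
Law of sines in the satellite / Earth-center / ground-point triangle:
  sin(nadir)/R_E = sin(90 + el)/r  =>  cos(el) = (r/R_E)*sin(nadir)
cos(el) = (31239.2300 / 6371.0000) * sin(10.2 deg) = 0.8683081
el = arccos(0.8683081) = 29.7374 deg
(Earth-central angle = 90 - nadir - el = 50.0626 deg)

29.7374 degrees


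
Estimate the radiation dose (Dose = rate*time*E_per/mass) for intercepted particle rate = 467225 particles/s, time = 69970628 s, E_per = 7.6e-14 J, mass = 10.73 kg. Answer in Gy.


Total energy deposited = rate * time * E_per
  = 467225 * 69970628 * 7.6e-14 = 2.4846 J
Dose = E_total / mass = 2.4846 / 10.73
Dose = 0.2315558 Gy

0.2316 Gy


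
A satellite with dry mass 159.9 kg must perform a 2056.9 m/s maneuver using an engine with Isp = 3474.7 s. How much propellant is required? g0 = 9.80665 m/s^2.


ve = Isp * g0 = 3474.7 * 9.80665 = 34075.166755 m/s
mass ratio = exp(dv/ve) = exp(2056.9/34075.166755) = 1.06222271
m_prop = m_dry * (mr - 1) = 159.9 * (1.06222271 - 1)
m_prop = 9.9494 kg

9.9494 kg


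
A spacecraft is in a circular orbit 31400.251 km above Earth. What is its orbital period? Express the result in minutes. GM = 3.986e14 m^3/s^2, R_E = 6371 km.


r = 37771.2510 km = 3.7771251e+07 m
T = 2*pi*sqrt(r^3/mu) = 2*pi*sqrt(5.3887013e+22 / 3.986e14)
T = 73055.5601 s = 1217.5927 min

1217.5927 minutes


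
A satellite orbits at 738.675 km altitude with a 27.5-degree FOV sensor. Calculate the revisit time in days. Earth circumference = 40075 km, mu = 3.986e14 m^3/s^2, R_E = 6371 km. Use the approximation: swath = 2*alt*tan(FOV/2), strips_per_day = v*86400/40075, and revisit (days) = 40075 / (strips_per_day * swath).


swath = 2*738.675*tan(0.2399828) = 361.5052 km
v = sqrt(mu/r) = 7487.6196 m/s = 7.4876 km/s
strips/day = v*86400/40075 = 7.4876*86400/40075 = 16.1430
coverage/day = strips * swath = 16.1430 * 361.5052 = 5835.7756 km
revisit = 40075 / 5835.7756 = 6.8671 days

6.8671 days


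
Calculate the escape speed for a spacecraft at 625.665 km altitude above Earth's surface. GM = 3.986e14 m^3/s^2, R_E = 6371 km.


r = 6371.0 + 625.665 = 6996.6650 km = 6.996665e+06 m
v_esc = sqrt(2*mu/r) = sqrt(2*3.986e14 / 6.996665e+06)
v_esc = 10674.2681 m/s = 10.6743 km/s

10.6743 km/s


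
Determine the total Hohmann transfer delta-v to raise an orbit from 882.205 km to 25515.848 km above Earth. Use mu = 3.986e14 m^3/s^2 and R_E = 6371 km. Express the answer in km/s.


r1 = 7253.2050 km = 7.253205e+06 m
r2 = 31886.8480 km = 3.1886848e+07 m
dv1 = sqrt(mu/r1)*(sqrt(2*r2/(r1+r2)) - 1) = 2049.5063 m/s
dv2 = sqrt(mu/r2)*(1 - sqrt(2*r1/(r1+r2))) = 1383.1525 m/s
total dv = |dv1| + |dv2| = 2049.5063 + 1383.1525 = 3432.6588 m/s = 3.4327 km/s

3.4327 km/s


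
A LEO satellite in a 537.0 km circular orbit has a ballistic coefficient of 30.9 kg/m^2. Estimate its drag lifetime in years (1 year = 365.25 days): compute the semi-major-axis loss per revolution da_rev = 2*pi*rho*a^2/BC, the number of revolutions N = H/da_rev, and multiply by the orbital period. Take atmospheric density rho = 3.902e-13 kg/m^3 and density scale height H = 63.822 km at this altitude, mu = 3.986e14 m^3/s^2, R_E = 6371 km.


a = R_E + alt = 6908.0000 km = 6.908e+06 m
da_rev = 2*pi*rho*a^2/BC = 2*pi*3.902e-13*(6.908e+06)^2/30.9 = 3.786285 m per revolution
N = H/da_rev = 63822.0000 m / 3.786285 m = 16856.1000 revolutions
P = 2*pi*sqrt(a^3/mu) = 5713.9931 s
lifetime = N*P = 16856.1000 * 5713.9931 = 9.6315639e+07 s = 1114.7643 days
years = 1114.7643 / 365.25 = 3.0521 years

3.0521 years


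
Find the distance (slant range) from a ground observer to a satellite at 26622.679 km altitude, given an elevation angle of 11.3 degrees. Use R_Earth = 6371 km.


h = 26622.679 km, el = 11.3 deg
d = -R_E*sin(el) + sqrt((R_E*sin(el))^2 + 2*R_E*h + h^2)
d = -6371.0000*sin(0.1972222) + sqrt((6371.0000*0.1959461)^2 + 2*6371.0000*26622.679 + 26622.679^2)
d = 31148.4116 km

31148.4116 km


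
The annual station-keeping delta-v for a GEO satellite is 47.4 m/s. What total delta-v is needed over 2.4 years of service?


dV = rate * years = 47.4 * 2.4
dV = 113.7600 m/s

113.7600 m/s


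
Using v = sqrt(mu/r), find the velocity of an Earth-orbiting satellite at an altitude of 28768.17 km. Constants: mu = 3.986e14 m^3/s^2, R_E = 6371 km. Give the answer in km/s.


r = R_E + alt = 6371.0 + 28768.17 = 35139.1700 km = 3.513917e+07 m
v = sqrt(mu/r) = sqrt(3.986e14 / 3.513917e+07) = 3368.0063 m/s = 3.3680 km/s

3.3680 km/s


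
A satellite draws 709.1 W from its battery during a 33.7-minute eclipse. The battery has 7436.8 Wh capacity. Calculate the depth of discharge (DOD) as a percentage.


E_used = P * t / 60 = 709.1 * 33.7 / 60 = 398.2778 Wh
DOD = E_used / E_total * 100 = 398.2778 / 7436.8 * 100
DOD = 5.3555 %

5.3555 %


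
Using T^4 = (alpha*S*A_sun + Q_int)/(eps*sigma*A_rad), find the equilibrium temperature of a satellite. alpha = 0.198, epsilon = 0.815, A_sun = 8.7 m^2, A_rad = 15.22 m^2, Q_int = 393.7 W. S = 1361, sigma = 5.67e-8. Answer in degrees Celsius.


Numerator = alpha*S*A_sun + Q_int = 0.198*1361*8.7 + 393.7 = 2738.1586 W
Denominator = eps*sigma*A_rad = 0.815*5.67e-8*15.22 = 7.0332381e-07 W/K^4
T^4 = 3.8931692e+09 K^4
T = 249.7904 K = -23.3596 C

-23.3596 degrees Celsius


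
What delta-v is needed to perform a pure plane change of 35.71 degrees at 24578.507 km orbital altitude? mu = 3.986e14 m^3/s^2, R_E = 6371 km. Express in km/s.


r = 30949.5070 km = 3.0949507e+07 m
V = sqrt(mu/r) = 3588.7382 m/s
di = 35.71 deg = 0.6232571 rad
dV = 2*V*sin(di/2) = 2*3588.7382*sin(0.3116285)
dV = 2200.6799 m/s = 2.2007 km/s

2.2007 km/s


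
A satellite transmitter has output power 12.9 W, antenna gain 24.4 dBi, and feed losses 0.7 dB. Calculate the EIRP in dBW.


Pt = 12.9 W = 11.1059 dBW
EIRP = Pt_dBW + Gt - losses = 11.1059 + 24.4 - 0.7 = 34.8059 dBW

34.8059 dBW


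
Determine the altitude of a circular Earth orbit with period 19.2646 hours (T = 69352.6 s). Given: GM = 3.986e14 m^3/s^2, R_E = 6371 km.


T = 69352.6 s
r = (mu*T^2/(4*pi^2))^(1/3) = (3.986e14 * 69352.6^2 / (4*pi^2))^(1/3)
r = 3.648388e+07 m = 36483.8799 km
alt = r - R_E = 36483.8799 - 6371 = 30112.8799 km

30112.8799 km


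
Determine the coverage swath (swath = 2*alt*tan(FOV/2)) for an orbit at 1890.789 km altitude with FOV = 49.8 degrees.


FOV = 49.8 deg = 0.869174 rad
swath = 2 * alt * tan(FOV/2) = 2 * 1890.789 * tan(0.434587)
swath = 2 * 1890.789 * 0.4641845
swath = 1755.3501 km

1755.3501 km


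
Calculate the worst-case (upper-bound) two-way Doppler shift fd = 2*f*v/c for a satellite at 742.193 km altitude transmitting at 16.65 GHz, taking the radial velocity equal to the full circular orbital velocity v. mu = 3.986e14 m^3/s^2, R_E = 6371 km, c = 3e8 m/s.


r = 7.113193e+06 m
v = sqrt(mu/r) = 7485.7678 m/s (worst-case radial velocity)
f = 16.65 GHz = 1.665e+10 Hz
fd = 2*f*v/c = 2*1.665e+10*7485.7678/3.0e+08
fd = 830920.2245 Hz

830920.2245 Hz


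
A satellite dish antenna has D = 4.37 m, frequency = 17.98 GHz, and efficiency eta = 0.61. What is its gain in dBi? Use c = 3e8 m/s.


lambda = c/f = 3e8 / 1.798e+10 = 0.01668521 m
G = eta*(pi*D/lambda)^2 = 0.61*(pi*4.37/0.01668521)^2
G = 412980.2850 (linear)
G = 10*log10(412980.2850) = 56.1593 dBi

56.1593 dBi


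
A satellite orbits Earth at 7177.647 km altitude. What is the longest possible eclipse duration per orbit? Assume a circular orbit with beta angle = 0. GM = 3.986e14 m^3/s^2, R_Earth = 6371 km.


r = 13548.6470 km
T = 261.5796 min
Eclipse fraction = arcsin(R_E/r)/pi = arcsin(6371.0000/13548.6470)/pi
= arcsin(0.4702315)/pi = 0.1558296
Eclipse duration = 0.1558296 * 261.5796 = 40.7618 min

40.7618 minutes


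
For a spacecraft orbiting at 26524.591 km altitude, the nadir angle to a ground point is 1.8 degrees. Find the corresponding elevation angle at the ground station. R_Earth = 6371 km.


r = R_E + alt = 32895.5910 km
Law of sines in the satellite / Earth-center / ground-point triangle:
  sin(nadir)/R_E = sin(90 + el)/r  =>  cos(el) = (r/R_E)*sin(nadir)
cos(el) = (32895.5910 / 6371.0000) * sin(1.8 deg) = 0.1621842
el = arccos(0.1621842) = 80.6663 deg
(Earth-central angle = 90 - nadir - el = 7.5337 deg)

80.6663 degrees


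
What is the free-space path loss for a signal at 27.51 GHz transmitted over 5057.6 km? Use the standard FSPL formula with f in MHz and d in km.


f = 27.51 GHz = 27510.0000 MHz
d = 5057.6 km
FSPL = 32.44 + 20*log10(27510.0000) + 20*log10(5057.6)
FSPL = 32.44 + 88.7898 + 74.0789
FSPL = 195.3087 dB

195.3087 dB


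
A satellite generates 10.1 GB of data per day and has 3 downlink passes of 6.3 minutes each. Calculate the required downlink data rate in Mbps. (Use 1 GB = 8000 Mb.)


total contact time = 3 * 6.3 * 60 = 1134.0000 s
data = 10.1 GB = 80800.0000 Mb
rate = 80800.0000 / 1134.0000 = 71.2522 Mbps

71.2522 Mbps


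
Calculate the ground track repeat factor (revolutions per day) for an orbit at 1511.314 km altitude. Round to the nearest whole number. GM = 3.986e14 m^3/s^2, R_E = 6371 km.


r = 7.882314e+06 m
T = 2*pi*sqrt(r^3/mu) = 6964.5301 s = 116.0755 min
revs/day = 1440 / 116.0755 = 12.4057
Rounded: 12 revolutions per day

12 revolutions per day


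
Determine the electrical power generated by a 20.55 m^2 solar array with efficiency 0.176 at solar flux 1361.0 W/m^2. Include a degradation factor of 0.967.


P = area * eta * S * degradation
P = 20.55 * 0.176 * 1361.0 * 0.967
P = 4760.0235 W

4760.0235 W


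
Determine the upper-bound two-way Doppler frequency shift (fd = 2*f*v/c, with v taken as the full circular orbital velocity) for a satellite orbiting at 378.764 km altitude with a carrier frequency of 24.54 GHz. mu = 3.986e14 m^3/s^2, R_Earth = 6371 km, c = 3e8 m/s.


r = 6.749764e+06 m
v = sqrt(mu/r) = 7684.6546 m/s (worst-case radial velocity)
f = 24.54 GHz = 2.454e+10 Hz
fd = 2*f*v/c = 2*2.454e+10*7684.6546/3.0e+08
fd = 1.2572095e+06 Hz

1.2572e+06 Hz


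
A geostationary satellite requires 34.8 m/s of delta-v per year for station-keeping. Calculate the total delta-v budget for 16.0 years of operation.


dV = rate * years = 34.8 * 16.0
dV = 556.8000 m/s

556.8000 m/s


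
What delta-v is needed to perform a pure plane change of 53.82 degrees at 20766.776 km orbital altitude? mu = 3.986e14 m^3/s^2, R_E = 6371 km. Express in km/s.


r = 27137.7760 km = 2.7137776e+07 m
V = sqrt(mu/r) = 3832.4943 m/s
di = 53.82 deg = 0.9393362 rad
dV = 2*V*sin(di/2) = 2*3832.4943*sin(0.4696681)
dV = 3469.0999 m/s = 3.4691 km/s

3.4691 km/s


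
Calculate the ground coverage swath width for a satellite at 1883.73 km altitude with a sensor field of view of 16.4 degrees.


FOV = 16.4 deg = 0.286234 rad
swath = 2 * alt * tan(FOV/2) = 2 * 1883.73 * tan(0.143117)
swath = 2 * 1883.73 * 0.1441022
swath = 542.8993 km

542.8993 km


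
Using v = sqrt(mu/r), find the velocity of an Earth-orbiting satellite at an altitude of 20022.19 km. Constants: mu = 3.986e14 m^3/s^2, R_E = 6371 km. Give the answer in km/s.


r = R_E + alt = 6371.0 + 20022.19 = 26393.1900 km = 2.639319e+07 m
v = sqrt(mu/r) = sqrt(3.986e14 / 2.639319e+07) = 3886.1781 m/s = 3.8862 km/s

3.8862 km/s


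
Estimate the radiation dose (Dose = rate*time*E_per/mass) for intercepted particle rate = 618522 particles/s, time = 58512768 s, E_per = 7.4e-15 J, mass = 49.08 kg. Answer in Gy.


Total energy deposited = rate * time * E_per
  = 618522 * 58512768 * 7.4e-15 = 0.2678166 J
Dose = E_total / mass = 0.2678166 / 49.08
Dose = 0.005456736 Gy

0.0055 Gy


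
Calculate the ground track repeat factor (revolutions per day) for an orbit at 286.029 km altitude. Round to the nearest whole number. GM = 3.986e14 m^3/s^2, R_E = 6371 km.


r = 6.657029e+06 m
T = 2*pi*sqrt(r^3/mu) = 5405.4505 s = 90.0908 min
revs/day = 1440 / 90.0908 = 15.9839
Rounded: 16 revolutions per day

16 revolutions per day


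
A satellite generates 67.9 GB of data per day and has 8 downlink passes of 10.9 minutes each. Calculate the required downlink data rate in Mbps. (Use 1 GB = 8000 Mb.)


total contact time = 8 * 10.9 * 60 = 5232.0000 s
data = 67.9 GB = 543200.0000 Mb
rate = 543200.0000 / 5232.0000 = 103.8226 Mbps

103.8226 Mbps


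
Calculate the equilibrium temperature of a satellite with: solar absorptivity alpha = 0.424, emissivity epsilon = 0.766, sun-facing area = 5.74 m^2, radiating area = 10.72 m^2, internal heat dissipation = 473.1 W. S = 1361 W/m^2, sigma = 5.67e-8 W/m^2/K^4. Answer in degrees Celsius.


Numerator = alpha*S*A_sun + Q_int = 0.424*1361*5.74 + 473.1 = 3785.4474 W
Denominator = eps*sigma*A_rad = 0.766*5.67e-8*10.72 = 4.6559318e-07 W/K^4
T^4 = 8.1303754e+09 K^4
T = 300.2809 K = 27.1309 C

27.1309 degrees Celsius


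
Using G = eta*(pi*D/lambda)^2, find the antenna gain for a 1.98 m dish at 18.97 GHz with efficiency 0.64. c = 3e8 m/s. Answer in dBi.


lambda = c/f = 3e8 / 1.897e+10 = 0.01581444 m
G = eta*(pi*D/lambda)^2 = 0.64*(pi*1.98/0.01581444)^2
G = 99015.2874 (linear)
G = 10*log10(99015.2874) = 49.9570 dBi

49.9570 dBi


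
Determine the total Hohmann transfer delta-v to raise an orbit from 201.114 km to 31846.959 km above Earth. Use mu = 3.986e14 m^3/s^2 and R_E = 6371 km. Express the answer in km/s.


r1 = 6572.1140 km = 6.572114e+06 m
r2 = 38217.9590 km = 3.8217959e+07 m
dv1 = sqrt(mu/r1)*(sqrt(2*r2/(r1+r2)) - 1) = 2385.7601 m/s
dv2 = sqrt(mu/r2)*(1 - sqrt(2*r1/(r1+r2))) = 1480.0067 m/s
total dv = |dv1| + |dv2| = 2385.7601 + 1480.0067 = 3865.7669 m/s = 3.8658 km/s

3.8658 km/s


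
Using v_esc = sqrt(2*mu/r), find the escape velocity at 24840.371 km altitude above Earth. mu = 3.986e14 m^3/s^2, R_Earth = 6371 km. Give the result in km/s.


r = 6371.0 + 24840.371 = 31211.3710 km = 3.1211371e+07 m
v_esc = sqrt(2*mu/r) = sqrt(2*3.986e14 / 3.1211371e+07)
v_esc = 5053.9067 m/s = 5.0539 km/s

5.0539 km/s


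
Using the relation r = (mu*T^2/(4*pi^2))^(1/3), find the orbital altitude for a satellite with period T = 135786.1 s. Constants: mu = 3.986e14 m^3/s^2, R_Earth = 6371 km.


T = 135786.1 s
r = (mu*T^2/(4*pi^2))^(1/3) = (3.986e14 * 135786.1^2 / (4*pi^2))^(1/3)
r = 5.7099117e+07 m = 57099.1175 km
alt = r - R_E = 57099.1175 - 6371 = 50728.1175 km

50728.1175 km


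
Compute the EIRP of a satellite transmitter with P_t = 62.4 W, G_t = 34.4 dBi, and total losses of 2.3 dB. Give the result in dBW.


Pt = 62.4 W = 17.9518 dBW
EIRP = Pt_dBW + Gt - losses = 17.9518 + 34.4 - 2.3 = 50.0518 dBW

50.0518 dBW


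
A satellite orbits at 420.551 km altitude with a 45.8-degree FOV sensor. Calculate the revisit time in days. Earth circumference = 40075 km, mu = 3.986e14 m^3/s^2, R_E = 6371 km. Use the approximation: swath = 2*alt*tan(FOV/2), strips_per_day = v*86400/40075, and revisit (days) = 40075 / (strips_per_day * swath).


swath = 2*420.551*tan(0.3996804) = 355.2954 km
v = sqrt(mu/r) = 7660.9771 m/s = 7.6610 km/s
strips/day = v*86400/40075 = 7.6610*86400/40075 = 16.5167
coverage/day = strips * swath = 16.5167 * 355.2954 = 5868.3222 km
revisit = 40075 / 5868.3222 = 6.8290 days

6.8290 days


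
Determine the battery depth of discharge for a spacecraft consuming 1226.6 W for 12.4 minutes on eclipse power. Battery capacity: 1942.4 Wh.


E_used = P * t / 60 = 1226.6 * 12.4 / 60 = 253.4973 Wh
DOD = E_used / E_total * 100 = 253.4973 / 1942.4 * 100
DOD = 13.0507 %

13.0507 %


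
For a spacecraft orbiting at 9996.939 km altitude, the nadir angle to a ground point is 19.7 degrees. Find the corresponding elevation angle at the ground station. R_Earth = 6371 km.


r = R_E + alt = 16367.9390 km
Law of sines in the satellite / Earth-center / ground-point triangle:
  sin(nadir)/R_E = sin(90 + el)/r  =>  cos(el) = (r/R_E)*sin(nadir)
cos(el) = (16367.9390 / 6371.0000) * sin(19.7 deg) = 0.8660422
el = arccos(0.8660422) = 29.9981 deg
(Earth-central angle = 90 - nadir - el = 40.3019 deg)

29.9981 degrees


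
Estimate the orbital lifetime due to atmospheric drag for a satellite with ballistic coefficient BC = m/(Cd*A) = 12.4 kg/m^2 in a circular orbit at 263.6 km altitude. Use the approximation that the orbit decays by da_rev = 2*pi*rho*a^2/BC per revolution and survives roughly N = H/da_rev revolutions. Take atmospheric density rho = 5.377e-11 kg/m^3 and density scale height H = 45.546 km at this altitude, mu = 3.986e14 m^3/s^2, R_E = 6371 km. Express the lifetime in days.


a = R_E + alt = 6634.6000 km = 6.6346e+06 m
da_rev = 2*pi*rho*a^2/BC = 2*pi*5.377e-11*(6.6346e+06)^2/12.4 = 1199.299654 m per revolution
N = H/da_rev = 45546.0000 m / 1199.299654 m = 37.9772 revolutions
P = 2*pi*sqrt(a^3/mu) = 5378.1553 s
lifetime = N*P = 37.9772 * 5378.1553 = 204247.0869 s = 2.3640 days

2.3640 days


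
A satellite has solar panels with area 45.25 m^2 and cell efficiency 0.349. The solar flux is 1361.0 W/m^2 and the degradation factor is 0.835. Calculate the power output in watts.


P = area * eta * S * degradation
P = 45.25 * 0.349 * 1361.0 * 0.835
P = 17946.8656 W

17946.8656 W


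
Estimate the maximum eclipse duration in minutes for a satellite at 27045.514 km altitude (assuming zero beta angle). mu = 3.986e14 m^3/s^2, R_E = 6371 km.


r = 33416.5140 km
T = 1013.2152 min
Eclipse fraction = arcsin(R_E/r)/pi = arcsin(6371.0000/33416.5140)/pi
= arcsin(0.1906542)/pi = 0.06106093
Eclipse duration = 0.06106093 * 1013.2152 = 61.8679 min

61.8679 minutes


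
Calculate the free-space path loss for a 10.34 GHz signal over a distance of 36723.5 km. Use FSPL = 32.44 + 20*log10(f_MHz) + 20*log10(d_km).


f = 10.34 GHz = 10340.0000 MHz
d = 36723.5 km
FSPL = 32.44 + 20*log10(10340.0000) + 20*log10(36723.5)
FSPL = 32.44 + 80.2904 + 91.2989
FSPL = 204.0293 dB

204.0293 dB


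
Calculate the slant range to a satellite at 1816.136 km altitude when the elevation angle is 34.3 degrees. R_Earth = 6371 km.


h = 1816.136 km, el = 34.3 deg
d = -R_E*sin(el) + sqrt((R_E*sin(el))^2 + 2*R_E*h + h^2)
d = -6371.0000*sin(0.5986479) + sqrt((6371.0000*0.563526)^2 + 2*6371.0000*1816.136 + 1816.136^2)
d = 2681.0806 km

2681.0806 km


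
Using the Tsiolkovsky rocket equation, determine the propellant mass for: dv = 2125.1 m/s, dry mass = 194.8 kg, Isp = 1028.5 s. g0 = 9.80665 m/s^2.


ve = Isp * g0 = 1028.5 * 9.80665 = 10086.139525 m/s
mass ratio = exp(dv/ve) = exp(2125.1/10086.139525) = 1.23453587
m_prop = m_dry * (mr - 1) = 194.8 * (1.23453587 - 1)
m_prop = 45.6876 kg

45.6876 kg


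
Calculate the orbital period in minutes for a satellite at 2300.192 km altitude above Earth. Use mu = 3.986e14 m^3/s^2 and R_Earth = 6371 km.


r = 8671.1920 km = 8.671192e+06 m
T = 2*pi*sqrt(r^3/mu) = 2*pi*sqrt(6.519832e+20 / 3.986e14)
T = 8035.8057 s = 133.9301 min

133.9301 minutes


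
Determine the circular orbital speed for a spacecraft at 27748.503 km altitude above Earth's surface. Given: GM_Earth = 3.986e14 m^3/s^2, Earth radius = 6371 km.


r = R_E + alt = 6371.0 + 27748.503 = 34119.5030 km = 3.4119503e+07 m
v = sqrt(mu/r) = sqrt(3.986e14 / 3.4119503e+07) = 3417.9625 m/s = 3.4180 km/s

3.4180 km/s


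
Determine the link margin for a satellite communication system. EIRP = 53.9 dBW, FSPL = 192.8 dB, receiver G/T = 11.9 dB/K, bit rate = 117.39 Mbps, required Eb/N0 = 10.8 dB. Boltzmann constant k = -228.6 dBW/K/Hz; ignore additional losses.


C/N0 = EIRP - FSPL + G/T - k = 53.9 - 192.8 + 11.9 - (-228.6)
C/N0 = 101.6000 dB-Hz
R_b = 117.39 Mbps = 1.1739e+08 bps -> 10*log10(R_b) = 80.6963 dB-Hz
Eb/N0 = C/N0 - 10*log10(R_b) = 101.6000 - 80.6963 = 20.9037 dB
Margin = Eb/N0 - Eb/N0_req = 20.9037 - 10.8 = 10.1037 dB (link closes)

10.1037 dB


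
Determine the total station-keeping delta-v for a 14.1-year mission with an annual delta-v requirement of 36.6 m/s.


dV = rate * years = 36.6 * 14.1
dV = 516.0600 m/s

516.0600 m/s


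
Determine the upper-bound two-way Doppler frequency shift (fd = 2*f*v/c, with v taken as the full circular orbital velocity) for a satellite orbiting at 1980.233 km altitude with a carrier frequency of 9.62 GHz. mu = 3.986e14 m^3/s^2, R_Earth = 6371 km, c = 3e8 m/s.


r = 8.351233e+06 m
v = sqrt(mu/r) = 6908.6525 m/s (worst-case radial velocity)
f = 9.62 GHz = 9.62e+09 Hz
fd = 2*f*v/c = 2*9.62e+09*6908.6525/3.0e+08
fd = 443074.9119 Hz

443074.9119 Hz


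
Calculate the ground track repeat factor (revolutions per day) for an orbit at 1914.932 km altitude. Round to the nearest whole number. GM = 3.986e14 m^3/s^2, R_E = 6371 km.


r = 8.285932e+06 m
T = 2*pi*sqrt(r^3/mu) = 7506.2542 s = 125.1042 min
revs/day = 1440 / 125.1042 = 11.5104
Rounded: 12 revolutions per day

12 revolutions per day


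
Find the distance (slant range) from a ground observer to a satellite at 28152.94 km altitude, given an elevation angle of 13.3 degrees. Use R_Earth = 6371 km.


h = 28152.94 km, el = 13.3 deg
d = -R_E*sin(el) + sqrt((R_E*sin(el))^2 + 2*R_E*h + h^2)
d = -6371.0000*sin(0.2321288) + sqrt((6371.0000*0.2300497)^2 + 2*6371.0000*28152.94 + 28152.94^2)
d = 32496.9931 km

32496.9931 km


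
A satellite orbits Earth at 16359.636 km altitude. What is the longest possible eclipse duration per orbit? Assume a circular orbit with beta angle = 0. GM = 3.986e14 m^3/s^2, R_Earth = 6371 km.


r = 22730.6360 km
T = 568.4305 min
Eclipse fraction = arcsin(R_E/r)/pi = arcsin(6371.0000/22730.6360)/pi
= arcsin(0.2802825)/pi = 0.09042815
Eclipse duration = 0.09042815 * 568.4305 = 51.4021 min

51.4021 minutes


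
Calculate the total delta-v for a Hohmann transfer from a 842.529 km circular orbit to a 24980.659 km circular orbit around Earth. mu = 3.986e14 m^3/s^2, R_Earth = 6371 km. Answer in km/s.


r1 = 7213.5290 km = 7.213529e+06 m
r2 = 31351.6590 km = 3.1351659e+07 m
dv1 = sqrt(mu/r1)*(sqrt(2*r2/(r1+r2)) - 1) = 2045.0343 m/s
dv2 = sqrt(mu/r2)*(1 - sqrt(2*r1/(r1+r2))) = 1384.7785 m/s
total dv = |dv1| + |dv2| = 2045.0343 + 1384.7785 = 3429.8128 m/s = 3.4298 km/s

3.4298 km/s


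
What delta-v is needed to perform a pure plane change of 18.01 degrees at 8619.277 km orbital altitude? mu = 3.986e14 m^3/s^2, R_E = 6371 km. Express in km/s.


r = 14990.2770 km = 1.4990277e+07 m
V = sqrt(mu/r) = 5156.6044 m/s
di = 18.01 deg = 0.3143338 rad
dV = 2*V*sin(di/2) = 2*5156.6044*sin(0.1571669)
dV = 1614.2302 m/s = 1.6142 km/s

1.6142 km/s


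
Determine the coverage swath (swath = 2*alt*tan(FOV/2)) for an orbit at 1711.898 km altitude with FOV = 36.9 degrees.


FOV = 36.9 deg = 0.6440265 rad
swath = 2 * alt * tan(FOV/2) = 2 * 1711.898 * tan(0.3220132)
swath = 2 * 1711.898 * 0.3336252
swath = 1142.2648 km

1142.2648 km


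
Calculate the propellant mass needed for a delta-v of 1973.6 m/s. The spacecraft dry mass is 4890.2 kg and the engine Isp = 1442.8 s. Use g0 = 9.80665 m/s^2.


ve = Isp * g0 = 1442.8 * 9.80665 = 14149.034620 m/s
mass ratio = exp(dv/ve) = exp(1973.6/14149.034620) = 1.14968334
m_prop = m_dry * (mr - 1) = 4890.2 * (1.14968334 - 1)
m_prop = 731.9815 kg

731.9815 kg


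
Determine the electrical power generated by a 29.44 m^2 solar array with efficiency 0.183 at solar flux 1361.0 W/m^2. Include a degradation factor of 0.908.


P = area * eta * S * degradation
P = 29.44 * 0.183 * 1361.0 * 0.908
P = 6657.8326 W

6657.8326 W


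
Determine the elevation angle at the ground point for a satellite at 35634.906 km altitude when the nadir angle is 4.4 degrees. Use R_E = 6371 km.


r = R_E + alt = 42005.9060 km
Law of sines in the satellite / Earth-center / ground-point triangle:
  sin(nadir)/R_E = sin(90 + el)/r  =>  cos(el) = (r/R_E)*sin(nadir)
cos(el) = (42005.9060 / 6371.0000) * sin(4.4 deg) = 0.5058315
el = arccos(0.5058315) = 59.6134 deg
(Earth-central angle = 90 - nadir - el = 25.9866 deg)

59.6134 degrees


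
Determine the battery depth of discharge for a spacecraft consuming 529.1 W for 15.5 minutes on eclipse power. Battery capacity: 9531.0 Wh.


E_used = P * t / 60 = 529.1 * 15.5 / 60 = 136.6842 Wh
DOD = E_used / E_total * 100 = 136.6842 / 9531.0 * 100
DOD = 1.4341 %

1.4341 %


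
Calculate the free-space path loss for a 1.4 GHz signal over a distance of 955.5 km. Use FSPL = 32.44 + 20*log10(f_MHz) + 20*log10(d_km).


f = 1.4 GHz = 1400.0000 MHz
d = 955.5 km
FSPL = 32.44 + 20*log10(1400.0000) + 20*log10(955.5)
FSPL = 32.44 + 62.9226 + 59.6046
FSPL = 154.9672 dB

154.9672 dB


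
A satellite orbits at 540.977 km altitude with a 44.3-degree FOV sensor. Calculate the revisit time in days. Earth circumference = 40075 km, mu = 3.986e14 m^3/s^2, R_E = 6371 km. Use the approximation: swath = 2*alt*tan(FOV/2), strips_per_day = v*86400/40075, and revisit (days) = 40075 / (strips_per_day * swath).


swath = 2*540.977*tan(0.3865904) = 440.4362 km
v = sqrt(mu/r) = 7593.9460 m/s = 7.5939 km/s
strips/day = v*86400/40075 = 7.5939*86400/40075 = 16.3722
coverage/day = strips * swath = 16.3722 * 440.4362 = 7210.9210 km
revisit = 40075 / 7210.9210 = 5.5575 days

5.5575 days


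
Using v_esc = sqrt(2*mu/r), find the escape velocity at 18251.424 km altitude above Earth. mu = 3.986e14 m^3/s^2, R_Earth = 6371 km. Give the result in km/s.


r = 6371.0 + 18251.424 = 24622.4240 km = 2.4622424e+07 m
v_esc = sqrt(2*mu/r) = sqrt(2*3.986e14 / 2.4622424e+07)
v_esc = 5690.0783 m/s = 5.6901 km/s

5.6901 km/s


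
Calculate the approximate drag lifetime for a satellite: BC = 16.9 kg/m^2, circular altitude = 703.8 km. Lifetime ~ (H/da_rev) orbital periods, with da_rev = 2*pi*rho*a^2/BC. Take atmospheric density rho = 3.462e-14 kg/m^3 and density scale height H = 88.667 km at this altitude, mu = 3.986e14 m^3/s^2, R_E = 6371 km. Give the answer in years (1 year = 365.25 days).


a = R_E + alt = 7074.8000 km = 7.0748e+06 m
da_rev = 2*pi*rho*a^2/BC = 2*pi*3.462e-14*(7.0748e+06)^2/16.9 = 0.644241299 m per revolution
N = H/da_rev = 88667.0000 m / 0.644241299 m = 137630.1087 revolutions
P = 2*pi*sqrt(a^3/mu) = 5922.1918 s
lifetime = N*P = 137630.1087 * 5922.1918 = 8.1507191e+08 s = 9433.7026 days
years = 9433.7026 / 365.25 = 25.8281 years

25.8281 years


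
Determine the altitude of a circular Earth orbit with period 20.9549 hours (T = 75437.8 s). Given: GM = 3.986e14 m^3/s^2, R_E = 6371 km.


T = 75437.8 s
r = (mu*T^2/(4*pi^2))^(1/3) = (3.986e14 * 75437.8^2 / (4*pi^2))^(1/3)
r = 3.8587964e+07 m = 38587.9638 km
alt = r - R_E = 38587.9638 - 6371 = 32216.9638 km

32216.9638 km


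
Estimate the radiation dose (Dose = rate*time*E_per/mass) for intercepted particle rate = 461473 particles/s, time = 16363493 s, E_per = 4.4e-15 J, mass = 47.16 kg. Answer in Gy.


Total energy deposited = rate * time * E_per
  = 461473 * 16363493 * 4.4e-15 = 0.03322576 J
Dose = E_total / mass = 0.03322576 / 47.16
Dose = 7.0453276e-04 Gy

7.0453e-04 Gy
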